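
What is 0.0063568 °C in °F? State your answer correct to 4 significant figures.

32.01 degrees Fahrenheit

°C = (°F − 32) × 5/9.
Applying the formula gives 32.01 °F.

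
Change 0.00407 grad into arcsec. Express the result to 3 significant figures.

1 gradian = 3240.00 arcsec.
0.00407 × 3240.00 ≈ 13.2 arcsec.

13.2 arcsec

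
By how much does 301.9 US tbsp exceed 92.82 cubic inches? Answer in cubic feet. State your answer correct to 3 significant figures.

301.9 US tbsp = 0.157649 ft³ and 92.82 in³ = 0.0537153 ft³.
0.157649 − 0.0537153 ≈ 0.104 ft³.

0.104 cubic feet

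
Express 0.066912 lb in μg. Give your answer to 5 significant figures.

1 pound = 4.53592 × 10^8 μg.
Then 0.066912 × 4.53592 × 10^8 ≈ 3.0351 × 10^7 μg.

3.0351 × 10^7 μg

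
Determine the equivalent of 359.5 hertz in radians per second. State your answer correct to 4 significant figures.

2259 radians per second

1 hertz = 6.28319 radians per second.
So 359.5 × 6.28319 ≈ 2259 rad/s.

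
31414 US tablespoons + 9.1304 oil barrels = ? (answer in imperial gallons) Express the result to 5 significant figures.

421.49 imperial gallons

31414 US tbsp = 102.178 imp gal and 9.1304 bbl = 319.311 imp gal.
102.178 + 319.311 ≈ 421.49 imp gal.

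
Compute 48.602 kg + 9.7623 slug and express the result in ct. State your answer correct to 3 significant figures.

48.602 kg = 243010 ct and 9.7623 slug = 712350 ct.
243010 + 712350 ≈ 955000 ct.

955000 carats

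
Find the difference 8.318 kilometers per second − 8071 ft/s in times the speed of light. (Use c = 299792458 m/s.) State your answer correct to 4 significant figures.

1.954e-5 times the speed of light

8.318 km/s = 2.77459e-5 c and 8071 ft/s = 8.20581e-6 c.
2.77459e-5 − 8.20581e-6 ≈ 1.954e-5 c.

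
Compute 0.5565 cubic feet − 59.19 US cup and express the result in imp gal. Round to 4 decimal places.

0.5565 ft³ = 3.46635 imp gal and 59.19 US cup = 3.08037 imp gal.
3.46635 − 3.08037 ≈ 0.3860 imp gal.

0.3860 imperial gallons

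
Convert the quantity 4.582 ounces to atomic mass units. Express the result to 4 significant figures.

7.823 × 10^25 atomic mass units

1 ounce = 1.70725 × 10^25 u.
4.582 × 1.70725 × 10^25 ≈ 7.823 × 10^25 u.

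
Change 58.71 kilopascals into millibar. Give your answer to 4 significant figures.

587.1 mbar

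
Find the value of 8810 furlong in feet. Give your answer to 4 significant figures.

1 furlong = 660.000 ft.
8810 × 660.000 ≈ 5.815e+6 ft.

5.815e+6 feet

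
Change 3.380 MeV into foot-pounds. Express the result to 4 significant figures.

1 megaelectronvolt = 1.18170 × 10^-13 foot-pounds.
So 3.380 × 1.18170 × 10^-13 ≈ 3.994 × 10^-13 ft·lbf.

3.994 × 10^-13 ft·lbf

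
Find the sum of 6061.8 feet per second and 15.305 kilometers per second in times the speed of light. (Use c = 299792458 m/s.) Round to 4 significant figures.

6061.8 ft/s = 6.16305 × 10^-6 c and 15.305 km/s = 5.10520 × 10^-5 c.
6.16305 × 10^-6 + 5.10520 × 10^-5 ≈ 5.722 × 10^-5 c.

5.722 × 10^-5 times the speed of light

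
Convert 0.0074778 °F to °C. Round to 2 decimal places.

°C = (°F − 32) × 5/9.
Applying the formula gives -17.77 °C.

-17.77 degrees Celsius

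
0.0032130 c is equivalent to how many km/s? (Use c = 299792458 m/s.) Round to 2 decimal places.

963.23 kilometers per second

1 speed of light = 299792 km/s.
Then 0.0032130 × 299792 ≈ 963.23 km/s.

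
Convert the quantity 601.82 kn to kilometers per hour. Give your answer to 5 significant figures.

1 knot = 1.85200 kilometers per hour.
Thus 601.82 × 1.85200 ≈ 1114.6 km/h.

1114.6 kilometers per hour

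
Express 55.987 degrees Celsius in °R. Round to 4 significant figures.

592.4 degrees Rankine

°R = (°C + 273.15) × 9/5.
Applying the formula gives 592.4 °R.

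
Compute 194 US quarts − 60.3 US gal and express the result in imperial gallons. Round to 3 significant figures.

194 US qt = 40.3847 imp gal and 60.3 US gal = 50.2103 imp gal.
40.3847 − 50.2103 ≈ -9.83 imp gal.

-9.83 imp gal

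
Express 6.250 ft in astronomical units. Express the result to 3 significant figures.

1 ft = 2.03746 × 10^-12 au.
Thus 6.250 × 2.03746 × 10^-12 ≈ 1.27 × 10^-11 au.

1.27 × 10^-11 au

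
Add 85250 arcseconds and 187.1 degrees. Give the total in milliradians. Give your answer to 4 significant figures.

85250 arcsec = 413.304 mrad and 187.1 ° = 3265.51 mrad.
413.304 + 3265.51 ≈ 3679 mrad.

3679 mrad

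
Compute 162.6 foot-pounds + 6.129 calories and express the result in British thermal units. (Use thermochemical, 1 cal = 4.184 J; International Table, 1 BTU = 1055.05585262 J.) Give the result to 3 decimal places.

0.233 BTU

162.6 ft·lbf = 0.208952 BTU and 6.129 cal = 0.0243056 BTU.
0.208952 + 0.0243056 ≈ 0.233 BTU.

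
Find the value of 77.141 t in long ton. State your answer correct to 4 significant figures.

75.92 long tons

1 metric ton = 0.984207 long ton.
Thus 77.141 × 0.984207 ≈ 75.92 long ton.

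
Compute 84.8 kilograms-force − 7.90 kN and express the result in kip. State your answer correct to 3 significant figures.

84.8 kgf = 0.186952 kip and 7.90 kN = 1.77599 kip.
0.186952 − 1.77599 ≈ -1.59 kip.

-1.59 kips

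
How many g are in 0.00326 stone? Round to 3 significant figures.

20.7 grams

1 st = 6350.29 grams.
0.00326 × 6350.29 ≈ 20.7 g.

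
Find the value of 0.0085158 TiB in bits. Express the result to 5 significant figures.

7.4906 × 10^10 bits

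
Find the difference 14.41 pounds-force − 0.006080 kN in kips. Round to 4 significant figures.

0.01304 kip

14.41 lbf = 0.0144100 kip and 0.006080 kN = 0.00136684 kip.
0.0144100 − 0.00136684 ≈ 0.01304 kip.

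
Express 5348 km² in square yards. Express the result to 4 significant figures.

6.396e+9 square yards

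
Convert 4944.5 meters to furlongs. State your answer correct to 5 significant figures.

1 meter = 0.00497097 furlongs.
So 4944.5 × 0.00497097 ≈ 24.579 furlong.

24.579 furlong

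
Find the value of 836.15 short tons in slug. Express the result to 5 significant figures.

1 short ton = 62.1619 slug.
836.15 × 62.1619 ≈ 51977 slug.

51977 slugs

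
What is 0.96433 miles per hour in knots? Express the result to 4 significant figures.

1 mph = 0.868976 knots.
Thus 0.96433 × 0.868976 ≈ 0.8380 kn.

0.8380 knots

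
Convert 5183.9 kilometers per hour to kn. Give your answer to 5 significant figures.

1 km/h = 0.539957 kn.
So 5183.9 × 0.539957 ≈ 2799.1 kn.

2799.1 knots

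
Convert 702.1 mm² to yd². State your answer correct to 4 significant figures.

1 mm² = 1.19599 × 10^-6 yd².
702.1 × 1.19599 × 10^-6 ≈ 0.0008397 yd².

0.0008397 square yards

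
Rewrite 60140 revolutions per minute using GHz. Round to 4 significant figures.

1.002e-6 gigahertz

1 revolution per minute = 1.66667e-11 GHz.
Then 60140 × 1.66667e-11 ≈ 1.002e-6 GHz.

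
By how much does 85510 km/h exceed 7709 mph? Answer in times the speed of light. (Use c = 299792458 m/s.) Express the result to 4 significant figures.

85510 km/h = 7.92307e-5 c and 7709 mph = 1.14954e-5 c.
7.92307e-5 − 1.14954e-5 ≈ 6.774e-5 c.

6.774e-5 times the speed of light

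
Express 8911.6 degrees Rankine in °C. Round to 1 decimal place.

4677.7 degrees Celsius

°R = (°C + 273.15) × 9/5.
Applying the formula gives 4677.7 °C.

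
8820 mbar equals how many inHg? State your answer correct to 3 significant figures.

260 inHg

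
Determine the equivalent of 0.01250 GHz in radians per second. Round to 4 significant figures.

7.854 × 10^7 rad/s

1 GHz = 6.28319 × 10^9 rad/s.
Thus 0.01250 × 6.28319 × 10^9 ≈ 7.854 × 10^7 rad/s.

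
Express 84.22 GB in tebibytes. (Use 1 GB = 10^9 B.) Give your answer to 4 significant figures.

0.07660 TiB

1 GB = 0.000909495 TiB.
Thus 84.22 × 0.000909495 ≈ 0.07660 TiB.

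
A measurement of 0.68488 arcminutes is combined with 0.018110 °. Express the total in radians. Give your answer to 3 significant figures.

0.000515 radians

0.68488 arcmin = 0.000199224 rad and 0.018110 ° = 0.000316079 rad.
0.000199224 + 0.000316079 ≈ 0.000515 rad.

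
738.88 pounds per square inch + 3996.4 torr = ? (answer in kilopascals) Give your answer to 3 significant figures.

5630 kPa

738.88 psi = 5094.40 kPa and 3996.4 torr = 532.810 kPa.
5094.40 + 532.810 ≈ 5630 kPa.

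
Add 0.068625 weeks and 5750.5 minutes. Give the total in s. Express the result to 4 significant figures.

0.068625 wk = 41504.4 s and 5750.5 min = 345030 s.
41504.4 + 345030 ≈ 386500 s.

386500 seconds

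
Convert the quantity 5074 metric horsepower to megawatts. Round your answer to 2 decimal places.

3.73 MW

1 metric horsepower = 0.000735499 megawatts.
5074 × 0.000735499 ≈ 3.73 MW.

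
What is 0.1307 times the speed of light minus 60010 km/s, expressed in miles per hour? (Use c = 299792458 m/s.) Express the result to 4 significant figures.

0.1307 c = 8.76496 × 10^7 mph and 60010 km/s = 1.34239 × 10^8 mph.
8.76496 × 10^7 − 1.34239 × 10^8 ≈ -4.659 × 10^7 mph.

-4.659 × 10^7 mph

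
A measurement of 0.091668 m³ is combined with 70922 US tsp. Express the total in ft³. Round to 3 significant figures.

15.6 cubic feet

0.091668 m³ = 3.23722 ft³ and 70922 US tsp = 12.3449 ft³.
3.23722 + 12.3449 ≈ 15.6 ft³.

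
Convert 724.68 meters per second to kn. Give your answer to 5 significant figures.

1408.7 knots

1 m/s = 1.94384 knots.
724.68 × 1.94384 ≈ 1408.7 kn.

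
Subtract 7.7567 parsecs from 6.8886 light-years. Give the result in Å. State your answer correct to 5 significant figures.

-1.7418 × 10^27 angstroms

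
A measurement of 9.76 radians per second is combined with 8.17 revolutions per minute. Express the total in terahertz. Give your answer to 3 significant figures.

1.69 × 10^-12 terahertz

9.76 rad/s = 1.55335 × 10^-12 THz and 8.17 rpm = 1.36167 × 10^-13 THz.
1.55335 × 10^-12 + 1.36167 × 10^-13 ≈ 1.69 × 10^-12 THz.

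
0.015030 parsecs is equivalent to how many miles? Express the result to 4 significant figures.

2.882e+11 mi

1 parsec = 1.91735e+13 mi.
Then 0.015030 × 1.91735e+13 ≈ 2.882e+11 mi.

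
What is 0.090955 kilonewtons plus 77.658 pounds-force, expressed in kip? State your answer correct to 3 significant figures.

0.090955 kN = 0.0204475 kip and 77.658 lbf = 0.0776580 kip.
0.0204475 + 0.0776580 ≈ 0.0981 kip.

0.0981 kip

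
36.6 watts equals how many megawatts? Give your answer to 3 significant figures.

1 W = 1.00000e-6 MW.
Thus 36.6 × 1.00000e-6 ≈ 3.66e-5 MW.

3.66e-5 MW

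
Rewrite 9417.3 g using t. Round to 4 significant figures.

0.009417 metric tons

1 gram = 1.00000e-6 metric tons.
So 9417.3 × 1.00000e-6 ≈ 0.009417 t.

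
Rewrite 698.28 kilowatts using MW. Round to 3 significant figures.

0.698 MW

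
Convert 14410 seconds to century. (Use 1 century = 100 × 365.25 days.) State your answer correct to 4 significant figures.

4.566e-6 centuries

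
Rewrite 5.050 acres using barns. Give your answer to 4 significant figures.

1 acre = 4.04686e+31 barn.
Thus 5.050 × 4.04686e+31 ≈ 2.044e+32 barn.

2.044e+32 barns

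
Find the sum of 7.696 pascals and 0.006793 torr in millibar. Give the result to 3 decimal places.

7.696 Pa = 0.0769600 mbar and 0.006793 torr = 0.00905659 mbar.
0.0769600 + 0.00905659 ≈ 0.086 mbar.

0.086 mbar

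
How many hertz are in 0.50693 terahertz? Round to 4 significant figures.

5.069e+11 Hz

1 terahertz = 1.00000e+12 Hz.
So 0.50693 × 1.00000e+12 ≈ 5.069e+11 Hz.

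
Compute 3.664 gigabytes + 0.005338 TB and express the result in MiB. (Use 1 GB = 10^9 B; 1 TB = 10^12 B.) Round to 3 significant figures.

8580 MiB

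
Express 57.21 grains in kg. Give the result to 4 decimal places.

1 grain = 6.47989e-5 kg.
Then 57.21 × 6.47989e-5 ≈ 0.0037 kg.

0.0037 kg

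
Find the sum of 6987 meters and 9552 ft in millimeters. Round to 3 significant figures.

9.90e+6 millimeters

6987 m = 6.98700e+6 mm and 9552 ft = 2.91145e+6 mm.
6.98700e+6 + 2.91145e+6 ≈ 9.90e+6 mm.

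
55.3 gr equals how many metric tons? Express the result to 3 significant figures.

1 gr = 6.47989e-8 t.
Thus 55.3 × 6.47989e-8 ≈ 3.58e-6 t.

3.58e-6 t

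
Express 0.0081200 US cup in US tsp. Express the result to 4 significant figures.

0.3898 US tsp

1 US cup = 48.0000 US tsp.
So 0.0081200 × 48.0000 ≈ 0.3898 US tsp.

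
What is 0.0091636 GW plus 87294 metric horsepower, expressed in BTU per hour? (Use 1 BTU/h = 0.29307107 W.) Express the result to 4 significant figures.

0.0091636 GW = 3.12675 × 10^7 BTU/h and 87294 PS = 2.19075 × 10^8 BTU/h.
3.12675 × 10^7 + 2.19075 × 10^8 ≈ 2.503 × 10^8 BTU/h.

2.503 × 10^8 BTU per hour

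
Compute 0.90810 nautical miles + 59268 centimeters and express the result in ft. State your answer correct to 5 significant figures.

7462.2 ft

0.90810 nmi = 5517.72 ft and 59268 cm = 1944.49 ft.
5517.72 + 1944.49 ≈ 7462.2 ft.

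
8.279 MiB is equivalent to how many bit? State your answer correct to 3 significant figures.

6.94e+7 bit

1 MiB = 8.38861e+6 bits.
8.279 × 8.38861e+6 ≈ 6.94e+7 bit.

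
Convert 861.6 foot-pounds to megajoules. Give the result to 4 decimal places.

0.0012 MJ

1 ft·lbf = 1.35582 × 10^-6 megajoules.
So 861.6 × 1.35582 × 10^-6 ≈ 0.0012 MJ.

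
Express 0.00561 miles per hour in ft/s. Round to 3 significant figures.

1 mph = 1.46667 ft/s.
0.00561 × 1.46667 ≈ 0.00823 ft/s.

0.00823 feet per second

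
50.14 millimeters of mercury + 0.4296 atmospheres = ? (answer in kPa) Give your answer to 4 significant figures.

50.21 kPa

50.14 mmHg = 6.68478 kPa and 0.4296 atm = 43.5292 kPa.
6.68478 + 43.5292 ≈ 50.21 kPa.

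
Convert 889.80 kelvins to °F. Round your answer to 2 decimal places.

1141.97 °F

K = (°F + 459.67) × 5/9.
Applying the formula gives 1141.97 °F.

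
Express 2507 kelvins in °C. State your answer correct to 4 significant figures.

2234 °C

K = °C + 273.15.
Applying the formula gives 2234 °C.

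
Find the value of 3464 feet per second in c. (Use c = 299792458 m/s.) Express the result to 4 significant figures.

1 foot per second = 1.01670e-9 times the speed of light.
Thus 3464 × 1.01670e-9 ≈ 3.522e-6 c.

3.522e-6 c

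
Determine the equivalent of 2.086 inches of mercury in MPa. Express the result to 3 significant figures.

0.00706 MPa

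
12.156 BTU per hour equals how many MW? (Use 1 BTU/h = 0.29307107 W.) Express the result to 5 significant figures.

1 BTU/h = 2.93071 × 10^-7 megawatts.
Thus 12.156 × 2.93071 × 10^-7 ≈ 3.5626 × 10^-6 MW.

3.5626 × 10^-6 MW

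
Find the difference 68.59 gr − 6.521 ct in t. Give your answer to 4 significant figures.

68.59 gr = 4.44456 × 10^-6 t and 6.521 ct = 1.30420 × 10^-6 t.
4.44456 × 10^-6 − 1.30420 × 10^-6 ≈ 3.140 × 10^-6 t.

3.140 × 10^-6 metric tons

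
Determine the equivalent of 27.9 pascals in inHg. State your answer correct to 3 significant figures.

0.00824 inches of mercury

1 Pa = 0.000295300 inches of mercury.
So 27.9 × 0.000295300 ≈ 0.00824 inHg.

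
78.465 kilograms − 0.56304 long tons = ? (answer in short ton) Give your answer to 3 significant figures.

78.465 kg = 0.0864929 short ton and 0.56304 long ton = 0.630605 short ton.
0.0864929 − 0.630605 ≈ -0.544 short ton.

-0.544 short ton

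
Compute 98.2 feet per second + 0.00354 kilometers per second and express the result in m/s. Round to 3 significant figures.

98.2 ft/s = 29.9314 m/s and 0.00354 km/s = 3.54000 m/s.
29.9314 + 3.54000 ≈ 33.5 m/s.

33.5 m/s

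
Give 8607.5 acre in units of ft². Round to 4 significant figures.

1 acre = 43560.0 square feet.
So 8607.5 × 43560.0 ≈ 3.749 × 10^8 ft².

3.749 × 10^8 ft²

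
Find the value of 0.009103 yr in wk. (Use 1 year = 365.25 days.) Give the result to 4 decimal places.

0.4750 weeks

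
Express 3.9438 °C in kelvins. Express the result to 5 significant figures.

277.09 K

K = °C + 273.15.
Applying the formula gives 277.09 K.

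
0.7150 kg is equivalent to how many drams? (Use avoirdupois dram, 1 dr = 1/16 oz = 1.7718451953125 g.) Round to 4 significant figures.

1 kilogram = 564.383 dr.
Then 0.7150 × 564.383 ≈ 403.5 dr.

403.5 drams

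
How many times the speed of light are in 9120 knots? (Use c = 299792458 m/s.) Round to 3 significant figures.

1 kn = 1.71600 × 10^-9 times the speed of light.
Thus 9120 × 1.71600 × 10^-9 ≈ 1.56 × 10^-5 c.

1.56 × 10^-5 c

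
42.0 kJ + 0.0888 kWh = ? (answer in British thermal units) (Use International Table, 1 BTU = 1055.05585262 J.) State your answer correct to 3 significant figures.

42.0 kJ = 39.8083 BTU and 0.0888 kWh = 302.998 BTU.
39.8083 + 302.998 ≈ 343 BTU.

343 BTU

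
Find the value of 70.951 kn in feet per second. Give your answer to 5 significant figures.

119.75 ft/s

1 kn = 1.68781 ft/s.
Then 70.951 × 1.68781 ≈ 119.75 ft/s.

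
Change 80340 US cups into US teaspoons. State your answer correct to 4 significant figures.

3.856e+6 US tsp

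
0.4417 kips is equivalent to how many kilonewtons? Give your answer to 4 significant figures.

1.965 kN

1 kip = 4.44822 kN.
0.4417 × 4.44822 ≈ 1.965 kN.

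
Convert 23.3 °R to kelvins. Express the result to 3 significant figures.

12.9 kelvins

°R = K × 9/5.
Applying the formula gives 12.9 K.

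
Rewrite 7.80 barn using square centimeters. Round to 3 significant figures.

7.80 × 10^-24 cm²

1 barn = 1.00000 × 10^-24 cm².
Thus 7.80 × 1.00000 × 10^-24 ≈ 7.80 × 10^-24 cm².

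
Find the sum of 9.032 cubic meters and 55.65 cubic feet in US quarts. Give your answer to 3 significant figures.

11200 US qt

9.032 m³ = 9544.01 US qt and 55.65 ft³ = 1665.16 US qt.
9544.01 + 1665.16 ≈ 11200 US qt.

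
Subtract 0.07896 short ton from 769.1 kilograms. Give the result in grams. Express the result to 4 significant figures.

697500 g

769.1 kg = 769100 g and 0.07896 short ton = 71631.3 g.
769100 − 71631.3 ≈ 697500 g.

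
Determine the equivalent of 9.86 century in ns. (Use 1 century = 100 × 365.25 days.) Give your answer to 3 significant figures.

1 century = 3.15576e+18 nanoseconds.
Thus 9.86 × 3.15576e+18 ≈ 3.11e+19 ns.

3.11e+19 ns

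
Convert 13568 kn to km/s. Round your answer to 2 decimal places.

1 kn = 0.000514444 km/s.
Thus 13568 × 0.000514444 ≈ 6.98 km/s.

6.98 km/s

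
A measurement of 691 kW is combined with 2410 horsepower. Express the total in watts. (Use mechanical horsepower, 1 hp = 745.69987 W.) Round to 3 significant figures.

2.49 × 10^6 W

691 kW = 691000 W and 2410 hp = 1.79714 × 10^6 W.
691000 + 1.79714 × 10^6 ≈ 2.49 × 10^6 W.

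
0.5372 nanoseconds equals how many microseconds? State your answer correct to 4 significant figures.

0.0005372 μs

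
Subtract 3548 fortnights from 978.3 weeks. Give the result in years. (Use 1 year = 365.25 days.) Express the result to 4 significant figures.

978.3 wk = 18.7491 yr and 3548 fortnight = 135.995 yr.
18.7491 − 135.995 ≈ -117.2 yr.

-117.2 yr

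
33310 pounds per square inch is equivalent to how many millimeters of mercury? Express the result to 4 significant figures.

1 pound per square inch = 51.7149 millimeters of mercury.
Thus 33310 × 51.7149 ≈ 1.723 × 10^6 mmHg.

1.723 × 10^6 mmHg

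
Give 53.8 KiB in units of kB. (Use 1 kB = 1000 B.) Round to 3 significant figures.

1 kibibyte = 1.02400 kilobytes.
So 53.8 × 1.02400 ≈ 55.1 kB.

55.1 kB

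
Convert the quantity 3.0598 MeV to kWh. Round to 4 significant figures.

1 megaelectronvolt = 4.45049e-20 kWh.
Thus 3.0598 × 4.45049e-20 ≈ 1.362e-19 kWh.

1.362e-19 kWh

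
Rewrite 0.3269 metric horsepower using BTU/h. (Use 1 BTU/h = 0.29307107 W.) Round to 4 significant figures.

1 metric horsepower = 2509.63 BTU/h.
So 0.3269 × 2509.63 ≈ 820.4 BTU/h.

820.4 BTU/h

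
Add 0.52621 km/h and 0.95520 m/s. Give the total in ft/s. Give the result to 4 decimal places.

3.6134 ft/s

0.52621 km/h = 0.479559 ft/s and 0.95520 m/s = 3.13386 ft/s.
0.479559 + 3.13386 ≈ 3.6134 ft/s.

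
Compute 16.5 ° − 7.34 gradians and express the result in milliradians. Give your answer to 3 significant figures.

173 milliradians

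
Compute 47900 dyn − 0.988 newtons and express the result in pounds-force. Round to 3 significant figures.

-0.114 lbf

47900 dyn = 0.107683 lbf and 0.988 N = 0.222111 lbf.
0.107683 − 0.222111 ≈ -0.114 lbf.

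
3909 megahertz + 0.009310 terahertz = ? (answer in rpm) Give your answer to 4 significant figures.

7.931 × 10^11 revolutions per minute

3909 MHz = 2.34540 × 10^11 rpm and 0.009310 THz = 5.58600 × 10^11 rpm.
2.34540 × 10^11 + 5.58600 × 10^11 ≈ 7.931 × 10^11 rpm.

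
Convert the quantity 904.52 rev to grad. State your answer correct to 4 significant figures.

361800 grad

1 revolution = 400.000 gradians.
Then 904.52 × 400.000 ≈ 361800 grad.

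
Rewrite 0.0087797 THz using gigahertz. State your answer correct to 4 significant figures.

1 THz = 1000.00 GHz.
So 0.0087797 × 1000.00 ≈ 8.780 GHz.

8.780 GHz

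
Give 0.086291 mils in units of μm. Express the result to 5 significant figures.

1 mil = 25.4000 micrometers.
So 0.086291 × 25.4000 ≈ 2.1918 μm.

2.1918 μm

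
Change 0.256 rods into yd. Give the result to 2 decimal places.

1.41 yd

1 rod = 5.50000 yards.
Then 0.256 × 5.50000 ≈ 1.41 yd.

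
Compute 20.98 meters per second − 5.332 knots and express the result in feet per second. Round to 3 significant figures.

59.8 ft/s

20.98 m/s = 68.8320 ft/s and 5.332 kn = 8.99940 ft/s.
68.8320 − 8.99940 ≈ 59.8 ft/s.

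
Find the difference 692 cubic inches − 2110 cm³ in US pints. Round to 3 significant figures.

19.5 US pt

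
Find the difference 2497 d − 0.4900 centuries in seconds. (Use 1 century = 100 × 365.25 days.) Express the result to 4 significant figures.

-1.331 × 10^9 s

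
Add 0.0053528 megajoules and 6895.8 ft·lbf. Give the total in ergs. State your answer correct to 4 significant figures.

1.470 × 10^11 ergs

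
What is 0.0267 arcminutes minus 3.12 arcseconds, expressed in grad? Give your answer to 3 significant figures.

-0.000469 grad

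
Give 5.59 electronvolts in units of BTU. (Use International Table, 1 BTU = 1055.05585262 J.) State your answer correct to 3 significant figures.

8.49 × 10^-22 BTU

1 eV = 1.51857 × 10^-22 BTU.
5.59 × 1.51857 × 10^-22 ≈ 8.49 × 10^-22 BTU.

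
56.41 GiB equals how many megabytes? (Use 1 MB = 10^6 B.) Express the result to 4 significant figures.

60570 MB

1 gibibyte = 1073.74 MB.
Then 56.41 × 1073.74 ≈ 60570 MB.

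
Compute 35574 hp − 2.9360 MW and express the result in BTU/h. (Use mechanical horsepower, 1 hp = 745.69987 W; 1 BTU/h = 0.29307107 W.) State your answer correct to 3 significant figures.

8.05 × 10^7 BTU/h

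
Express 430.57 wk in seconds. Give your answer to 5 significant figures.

2.6041e+8 s

1 wk = 604800 seconds.
So 430.57 × 604800 ≈ 2.6041e+8 s.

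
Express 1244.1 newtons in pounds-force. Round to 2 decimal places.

279.68 lbf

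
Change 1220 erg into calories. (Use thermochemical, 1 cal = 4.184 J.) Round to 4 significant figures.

1 erg = 2.39006e-8 cal.
1220 × 2.39006e-8 ≈ 2.916e-5 cal.

2.916e-5 cal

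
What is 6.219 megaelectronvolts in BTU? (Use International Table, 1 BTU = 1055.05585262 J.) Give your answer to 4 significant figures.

9.444 × 10^-16 British thermal units

1 MeV = 1.51857 × 10^-16 British thermal units.
6.219 × 1.51857 × 10^-16 ≈ 9.444 × 10^-16 BTU.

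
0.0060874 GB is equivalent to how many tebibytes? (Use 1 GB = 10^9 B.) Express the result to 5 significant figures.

5.5365e-6 TiB

1 gigabyte = 0.000909495 TiB.
0.0060874 × 0.000909495 ≈ 5.5365e-6 TiB.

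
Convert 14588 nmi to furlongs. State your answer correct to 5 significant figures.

134300 furlong

1 nautical mile = 9.20624 furlongs.
Then 14588 × 9.20624 ≈ 134300 furlong.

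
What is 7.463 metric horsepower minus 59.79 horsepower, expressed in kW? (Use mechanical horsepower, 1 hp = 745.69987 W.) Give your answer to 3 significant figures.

7.463 PS = 5.48903 kW and 59.79 hp = 44.5854 kW.
5.48903 − 44.5854 ≈ -39.1 kW.

-39.1 kW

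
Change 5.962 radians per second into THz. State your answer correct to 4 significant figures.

1 rad/s = 1.59155e-13 terahertz.
5.962 × 1.59155e-13 ≈ 9.489e-13 THz.

9.489e-13 THz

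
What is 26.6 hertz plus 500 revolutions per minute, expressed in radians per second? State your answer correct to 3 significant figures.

26.6 Hz = 167.133 rad/s and 500 rpm = 52.3599 rad/s.
167.133 + 52.3599 ≈ 219 rad/s.

219 rad/s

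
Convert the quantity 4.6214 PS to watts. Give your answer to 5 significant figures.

1 PS = 735.499 W.
Thus 4.6214 × 735.499 ≈ 3399.0 W.

3399.0 W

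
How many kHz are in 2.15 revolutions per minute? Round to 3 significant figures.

1 revolution per minute = 1.66667 × 10^-5 kilohertz.
So 2.15 × 1.66667 × 10^-5 ≈ 3.58 × 10^-5 kHz.

3.58 × 10^-5 kHz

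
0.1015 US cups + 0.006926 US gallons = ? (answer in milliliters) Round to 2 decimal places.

0.1015 US cup = 24.0137 mL and 0.006926 US gal = 26.2178 mL.
24.0137 + 26.2178 ≈ 50.23 mL.

50.23 mL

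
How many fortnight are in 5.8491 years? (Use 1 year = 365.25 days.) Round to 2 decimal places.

1 yr = 26.0893 fortnights.
5.8491 × 26.0893 ≈ 152.60 fortnight.

152.60 fortnights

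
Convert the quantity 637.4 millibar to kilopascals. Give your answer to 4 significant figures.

1 mbar = 0.100000 kilopascals.
Then 637.4 × 0.100000 ≈ 63.74 kPa.

63.74 kilopascals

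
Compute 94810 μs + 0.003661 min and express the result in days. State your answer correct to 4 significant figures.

3.640e-6 d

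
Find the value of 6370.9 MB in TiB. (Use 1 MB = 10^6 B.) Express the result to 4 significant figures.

0.005794 TiB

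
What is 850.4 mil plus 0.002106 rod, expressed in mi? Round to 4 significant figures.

2.000 × 10^-5 mi

850.4 mil = 1.34217 × 10^-5 mi and 0.002106 rod = 6.58125 × 10^-6 mi.
1.34217 × 10^-5 + 6.58125 × 10^-6 ≈ 2.000 × 10^-5 mi.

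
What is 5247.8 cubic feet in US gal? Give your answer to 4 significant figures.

1 ft³ = 7.48052 US gallons.
5247.8 × 7.48052 ≈ 39260 US gal.

39260 US gal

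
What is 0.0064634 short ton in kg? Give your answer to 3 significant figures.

5.86 kg

1 short ton = 907.185 kg.
So 0.0064634 × 907.185 ≈ 5.86 kg.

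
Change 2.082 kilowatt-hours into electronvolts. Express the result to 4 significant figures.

1 kWh = 2.24694e+25 eV.
2.082 × 2.24694e+25 ≈ 4.678e+25 eV.

4.678e+25 eV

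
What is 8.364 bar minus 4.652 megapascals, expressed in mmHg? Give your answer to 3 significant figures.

8.364 bar = 6273.52 mmHg and 4.652 MPa = 34892.9 mmHg.
6273.52 − 34892.9 ≈ -28600 mmHg.

-28600 mmHg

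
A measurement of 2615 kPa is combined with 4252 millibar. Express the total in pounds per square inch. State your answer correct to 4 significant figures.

440.9 pounds per square inch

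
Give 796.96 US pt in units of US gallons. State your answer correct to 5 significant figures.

1 US pt = 0.125000 US gal.
So 796.96 × 0.125000 ≈ 99.620 US gal.

99.620 US gal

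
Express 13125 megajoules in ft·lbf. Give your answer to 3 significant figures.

1 MJ = 737562 ft·lbf.
13125 × 737562 ≈ 9.68 × 10^9 ft·lbf.

9.68 × 10^9 ft·lbf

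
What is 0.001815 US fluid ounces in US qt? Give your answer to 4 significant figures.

1 US fluid ounce = 0.0312500 US qt.
So 0.001815 × 0.0312500 ≈ 5.672e-5 US qt.

5.672e-5 US qt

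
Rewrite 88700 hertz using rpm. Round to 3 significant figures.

5.32 × 10^6 revolutions per minute

1 Hz = 60.0000 revolutions per minute.
Then 88700 × 60.0000 ≈ 5.32 × 10^6 rpm.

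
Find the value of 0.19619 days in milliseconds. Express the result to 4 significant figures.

1.695e+7 milliseconds

1 day = 8.64000e+7 ms.
So 0.19619 × 8.64000e+7 ≈ 1.695e+7 ms.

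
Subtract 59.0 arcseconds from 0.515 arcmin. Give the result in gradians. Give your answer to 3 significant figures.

0.515 arcmin = 0.00953704 grad and 59.0 arcsec = 0.0182099 grad.
0.00953704 − 0.0182099 ≈ -0.00867 grad.

-0.00867 grad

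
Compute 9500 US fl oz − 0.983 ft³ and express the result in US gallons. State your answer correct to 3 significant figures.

66.9 US gallons

9500 US fl oz = 74.21875 US gal and 0.983 ft³ = 7.353351 US gal.
74.21875 − 7.353351 ≈ 66.9 US gal.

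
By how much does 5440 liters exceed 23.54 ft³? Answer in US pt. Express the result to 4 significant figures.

5440 L = 11496.8 US pt and 23.54 ft³ = 1408.73 US pt.
11496.8 − 1408.73 ≈ 10090 US pt.

10090 US pt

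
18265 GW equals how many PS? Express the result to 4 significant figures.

2.483e+10 PS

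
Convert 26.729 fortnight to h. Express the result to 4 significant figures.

8981 hours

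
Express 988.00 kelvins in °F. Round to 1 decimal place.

1318.7 °F

K = (°F + 459.67) × 5/9.
Applying the formula gives 1318.7 °F.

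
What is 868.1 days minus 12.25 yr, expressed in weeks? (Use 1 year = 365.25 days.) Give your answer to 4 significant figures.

-515.2 weeks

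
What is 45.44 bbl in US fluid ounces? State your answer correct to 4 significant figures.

244300 US fluid ounces

1 oil barrel = 5376.00 US fluid ounces.
Then 45.44 × 5376.00 ≈ 244300 US fl oz.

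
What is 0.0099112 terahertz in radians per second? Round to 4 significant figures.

6.227e+10 rad/s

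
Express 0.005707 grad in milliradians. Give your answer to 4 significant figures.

0.08965 milliradians

1 gradian = 15.7080 milliradians.
Then 0.005707 × 15.7080 ≈ 0.08965 mrad.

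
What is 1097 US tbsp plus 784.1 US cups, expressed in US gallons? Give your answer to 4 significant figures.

53.29 US gal

1097 US tbsp = 4.285156 US gal and 784.1 US cup = 49.00625 US gal.
4.285156 + 49.00625 ≈ 53.29 US gal.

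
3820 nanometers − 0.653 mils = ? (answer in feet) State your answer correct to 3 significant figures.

-4.19 × 10^-5 ft

3820 nm = 1.25328 × 10^-5 ft and 0.653 mil = 5.44167 × 10^-5 ft.
1.25328 × 10^-5 − 5.44167 × 10^-5 ≈ -4.19 × 10^-5 ft.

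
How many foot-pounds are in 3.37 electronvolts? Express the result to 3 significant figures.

3.98e-19 foot-pounds

1 electronvolt = 1.18170e-19 ft·lbf.
Thus 3.37 × 1.18170e-19 ≈ 3.98e-19 ft·lbf.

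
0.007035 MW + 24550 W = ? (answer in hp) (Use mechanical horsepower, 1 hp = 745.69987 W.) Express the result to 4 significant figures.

0.007035 MW = 9.43409 hp and 24550 W = 32.9221 hp.
9.43409 + 32.9221 ≈ 42.36 hp.

42.36 hp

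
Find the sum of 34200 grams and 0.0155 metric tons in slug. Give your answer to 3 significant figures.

34200 g = 2.34344 slug and 0.0155 t = 1.06209 slug.
2.34344 + 1.06209 ≈ 3.41 slug.

3.41 slugs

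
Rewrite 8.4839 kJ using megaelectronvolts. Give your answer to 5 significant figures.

5.2952 × 10^16 MeV

1 kilojoule = 6.24151 × 10^15 megaelectronvolts.
So 8.4839 × 6.24151 × 10^15 ≈ 5.2952 × 10^16 MeV.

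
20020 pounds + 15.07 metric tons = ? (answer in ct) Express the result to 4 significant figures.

1.208e+8 carats

20020 lb = 4.54046e+7 ct and 15.07 t = 7.53500e+7 ct.
4.54046e+7 + 7.53500e+7 ≈ 1.208e+8 ct.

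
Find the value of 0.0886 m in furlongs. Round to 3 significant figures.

1 m = 0.00497097 furlongs.
Thus 0.0886 × 0.00497097 ≈ 0.000440 furlong.

0.000440 furlong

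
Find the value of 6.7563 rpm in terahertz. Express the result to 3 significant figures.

1.13 × 10^-13 THz

1 revolution per minute = 1.66667 × 10^-14 terahertz.
6.7563 × 1.66667 × 10^-14 ≈ 1.13 × 10^-13 THz.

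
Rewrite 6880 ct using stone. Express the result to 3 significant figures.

1 ct = 3.14946 × 10^-5 stone.
6880 × 3.14946 × 10^-5 ≈ 0.217 st.

0.217 stone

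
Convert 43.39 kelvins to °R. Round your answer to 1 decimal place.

78.1 °R

°R = K × 9/5.
Applying the formula gives 78.1 °R.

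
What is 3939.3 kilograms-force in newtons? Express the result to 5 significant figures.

1 kilogram-force = 9.80665 N.
3939.3 × 9.80665 ≈ 38631 N.

38631 newtons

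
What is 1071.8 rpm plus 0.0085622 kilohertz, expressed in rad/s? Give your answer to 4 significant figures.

166.0 radians per second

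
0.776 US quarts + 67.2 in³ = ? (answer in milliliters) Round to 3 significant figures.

1840 mL

0.776 US qt = 734.370 mL and 67.2 in³ = 1101.21 mL.
734.370 + 1101.21 ≈ 1840 mL.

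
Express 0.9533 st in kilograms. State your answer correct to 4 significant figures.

1 st = 6.35029 kg.
Thus 0.9533 × 6.35029 ≈ 6.054 kg.

6.054 kilograms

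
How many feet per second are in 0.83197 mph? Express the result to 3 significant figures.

1.22 feet per second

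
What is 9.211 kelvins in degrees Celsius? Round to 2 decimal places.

-263.94 °C

K = °C + 273.15.
Applying the formula gives -263.94 °C.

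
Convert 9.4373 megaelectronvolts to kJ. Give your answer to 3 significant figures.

1.51e-15 kilojoules

1 megaelectronvolt = 1.60218e-16 kilojoules.
Thus 9.4373 × 1.60218e-16 ≈ 1.51e-15 kJ.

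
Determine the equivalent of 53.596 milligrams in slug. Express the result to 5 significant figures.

3.6725 × 10^-6 slug

1 mg = 6.85218 × 10^-8 slug.
Then 53.596 × 6.85218 × 10^-8 ≈ 3.6725 × 10^-6 slug.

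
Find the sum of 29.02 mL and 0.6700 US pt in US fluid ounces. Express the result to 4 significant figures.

11.70 US fluid ounces

29.02 mL = 0.981283 US fl oz and 0.6700 US pt = 10.7200 US fl oz.
0.981283 + 10.7200 ≈ 11.70 US fl oz.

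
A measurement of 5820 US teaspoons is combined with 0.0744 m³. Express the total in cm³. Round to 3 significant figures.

5820 US tsp = 28686.3 cm³ and 0.0744 m³ = 74400.0 cm³.
28686.3 + 74400.0 ≈ 103000 cm³.

103000 cm³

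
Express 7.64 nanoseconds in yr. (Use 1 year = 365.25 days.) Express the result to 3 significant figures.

2.42 × 10^-16 years

1 nanosecond = 3.16881 × 10^-17 yr.
So 7.64 × 3.16881 × 10^-17 ≈ 2.42 × 10^-16 yr.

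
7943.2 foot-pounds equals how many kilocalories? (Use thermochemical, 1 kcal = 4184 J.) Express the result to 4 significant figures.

1 ft·lbf = 0.000324048 kilocalories.
7943.2 × 0.000324048 ≈ 2.574 kcal.

2.574 kcal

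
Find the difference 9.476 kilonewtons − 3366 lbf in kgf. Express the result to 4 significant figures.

9.476 kN = 966.283 kgf and 3366 lbf = 1526.79 kgf.
966.283 − 1526.79 ≈ -560.5 kgf.

-560.5 kgf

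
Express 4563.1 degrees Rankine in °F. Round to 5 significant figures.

4103.4 degrees Fahrenheit

°R = °F + 459.67.
Applying the formula gives 4103.4 °F.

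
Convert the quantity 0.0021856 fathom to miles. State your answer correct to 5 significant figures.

1 fathom = 0.00113636 mi.
So 0.0021856 × 0.00113636 ≈ 2.4836e-6 mi.

2.4836e-6 mi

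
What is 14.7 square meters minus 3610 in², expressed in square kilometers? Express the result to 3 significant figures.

1.24e-5 square kilometers

14.7 m² = 1.47000e-5 km² and 3610 in² = 2.32903e-6 km².
1.47000e-5 − 2.32903e-6 ≈ 1.24e-5 km².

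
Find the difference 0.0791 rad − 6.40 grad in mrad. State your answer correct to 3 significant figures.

-21.4 milliradians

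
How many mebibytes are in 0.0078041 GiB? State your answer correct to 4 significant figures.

7.991 MiB

1 GiB = 1024.00 MiB.
So 0.0078041 × 1024.00 ≈ 7.991 MiB.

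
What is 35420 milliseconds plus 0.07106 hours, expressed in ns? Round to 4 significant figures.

2.912 × 10^11 ns

35420 ms = 3.54200 × 10^10 ns and 0.07106 h = 2.55816 × 10^11 ns.
3.54200 × 10^10 + 2.55816 × 10^11 ≈ 2.912 × 10^11 ns.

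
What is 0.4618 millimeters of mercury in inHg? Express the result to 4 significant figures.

1 millimeter of mercury = 0.0393701 inches of mercury.
0.4618 × 0.0393701 ≈ 0.01818 inHg.

0.01818 inHg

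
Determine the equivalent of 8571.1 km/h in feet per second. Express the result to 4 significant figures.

7811 ft/s

1 kilometer per hour = 0.911344 ft/s.
Thus 8571.1 × 0.911344 ≈ 7811 ft/s.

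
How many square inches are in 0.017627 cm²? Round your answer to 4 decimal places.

1 cm² = 0.155000 in².
Thus 0.017627 × 0.155000 ≈ 0.0027 in².

0.0027 square inches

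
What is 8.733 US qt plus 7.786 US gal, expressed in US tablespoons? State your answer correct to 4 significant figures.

2552 US tbsp

8.733 US qt = 558.912 US tbsp and 7.786 US gal = 1993.22 US tbsp.
558.912 + 1993.22 ≈ 2552 US tbsp.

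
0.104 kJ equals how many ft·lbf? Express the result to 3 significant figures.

1 kJ = 737.562 ft·lbf.
Thus 0.104 × 737.562 ≈ 76.7 ft·lbf.

76.7 foot-pounds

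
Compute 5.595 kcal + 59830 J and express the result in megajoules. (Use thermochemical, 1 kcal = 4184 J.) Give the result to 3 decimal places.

0.083 megajoules

5.595 kcal = 0.0234095 MJ and 59830 J = 0.0598300 MJ.
0.0234095 + 0.0598300 ≈ 0.083 MJ.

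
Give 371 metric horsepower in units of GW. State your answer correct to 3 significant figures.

1 metric horsepower = 7.35499 × 10^-7 GW.
Then 371 × 7.35499 × 10^-7 ≈ 0.000273 GW.

0.000273 GW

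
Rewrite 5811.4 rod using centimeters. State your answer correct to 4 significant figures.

2.923 × 10^6 centimeters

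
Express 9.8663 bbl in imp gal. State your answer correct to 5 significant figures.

1 oil barrel = 34.9723 imp gal.
So 9.8663 × 34.9723 ≈ 345.05 imp gal.

345.05 imperial gallons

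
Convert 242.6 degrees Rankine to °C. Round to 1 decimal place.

-138.4 degrees Celsius

°R = (°C + 273.15) × 9/5.
Applying the formula gives -138.4 °C.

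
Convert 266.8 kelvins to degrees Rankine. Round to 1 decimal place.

480.2 degrees Rankine

°R = K × 9/5.
Applying the formula gives 480.2 °R.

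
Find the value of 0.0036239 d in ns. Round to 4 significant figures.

1 d = 8.64000e+13 ns.
So 0.0036239 × 8.64000e+13 ≈ 3.131e+11 ns.

3.131e+11 ns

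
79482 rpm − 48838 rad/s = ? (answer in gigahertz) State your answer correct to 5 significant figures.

-6.4481e-6 gigahertz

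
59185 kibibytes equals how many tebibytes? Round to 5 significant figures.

5.5120e-5 tebibytes

1 KiB = 9.31323e-10 tebibytes.
Then 59185 × 9.31323e-10 ≈ 5.5120e-5 TiB.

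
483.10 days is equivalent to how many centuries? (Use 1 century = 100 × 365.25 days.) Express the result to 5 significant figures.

1 day = 2.73785e-5 century.
Then 483.10 × 2.73785e-5 ≈ 0.013227 century.

0.013227 century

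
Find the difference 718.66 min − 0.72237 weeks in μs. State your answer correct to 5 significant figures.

718.66 min = 4.31196e+10 μs and 0.72237 wk = 4.36889e+11 μs.
4.31196e+10 − 4.36889e+11 ≈ -3.9377e+11 μs.

-3.9377e+11 μs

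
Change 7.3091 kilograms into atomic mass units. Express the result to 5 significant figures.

4.4016 × 10^27 u

1 kilogram = 6.02214 × 10^26 atomic mass units.
7.3091 × 6.02214 × 10^26 ≈ 4.4016 × 10^27 u.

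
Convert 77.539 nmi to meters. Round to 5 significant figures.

1 nautical mile = 1852.00 m.
Then 77.539 × 1852.00 ≈ 143600 m.

143600 m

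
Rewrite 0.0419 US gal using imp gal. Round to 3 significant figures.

1 US gallon = 0.832674 imp gal.
0.0419 × 0.832674 ≈ 0.0349 imp gal.

0.0349 imp gal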